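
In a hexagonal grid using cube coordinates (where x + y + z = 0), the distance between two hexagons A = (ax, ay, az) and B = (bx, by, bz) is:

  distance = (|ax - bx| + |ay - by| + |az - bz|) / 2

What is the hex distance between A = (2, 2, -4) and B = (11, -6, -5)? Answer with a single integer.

Answer: 9

Derivation:
|ax - bx| = |2 - 11| = 9
|ay - by| = |2 - (-6)| = 8
|az - bz| = |-4 - (-5)| = 1
distance = (9 + 8 + 1) / 2 = 18 / 2 = 9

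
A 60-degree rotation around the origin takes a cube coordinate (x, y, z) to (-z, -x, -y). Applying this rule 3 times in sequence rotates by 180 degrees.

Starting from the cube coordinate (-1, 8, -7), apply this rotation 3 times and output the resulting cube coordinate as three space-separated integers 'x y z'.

Answer: 1 -8 7

Derivation:
Start: (-1, 8, -7)
Step 1: (-1, 8, -7) -> (-(-7), -(-1), -(8)) = (7, 1, -8)
Step 2: (7, 1, -8) -> (-(-8), -(7), -(1)) = (8, -7, -1)
Step 3: (8, -7, -1) -> (-(-1), -(8), -(-7)) = (1, -8, 7)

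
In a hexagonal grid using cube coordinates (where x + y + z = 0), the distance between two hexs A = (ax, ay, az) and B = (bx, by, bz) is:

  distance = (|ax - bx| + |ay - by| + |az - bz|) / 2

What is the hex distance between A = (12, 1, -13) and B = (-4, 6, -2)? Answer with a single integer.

|ax - bx| = |12 - (-4)| = 16
|ay - by| = |1 - 6| = 5
|az - bz| = |-13 - (-2)| = 11
distance = (16 + 5 + 11) / 2 = 32 / 2 = 16

Answer: 16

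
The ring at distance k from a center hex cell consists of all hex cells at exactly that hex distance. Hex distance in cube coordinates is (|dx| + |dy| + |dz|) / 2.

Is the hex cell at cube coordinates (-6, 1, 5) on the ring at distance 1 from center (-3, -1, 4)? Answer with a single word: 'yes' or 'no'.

Answer: no

Derivation:
|px - cx| = |-6 - (-3)| = 3
|py - cy| = |1 - (-1)| = 2
|pz - cz| = |5 - 4| = 1
distance = (3+2+1)/2 = 6/2 = 3
radius = 1; distance != radius -> no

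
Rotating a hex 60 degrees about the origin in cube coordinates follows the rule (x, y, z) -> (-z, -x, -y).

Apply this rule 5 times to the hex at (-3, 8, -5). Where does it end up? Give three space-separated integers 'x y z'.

Start: (-3, 8, -5)
Step 1: (-3, 8, -5) -> (-(-5), -(-3), -(8)) = (5, 3, -8)
Step 2: (5, 3, -8) -> (-(-8), -(5), -(3)) = (8, -5, -3)
Step 3: (8, -5, -3) -> (-(-3), -(8), -(-5)) = (3, -8, 5)
Step 4: (3, -8, 5) -> (-(5), -(3), -(-8)) = (-5, -3, 8)
Step 5: (-5, -3, 8) -> (-(8), -(-5), -(-3)) = (-8, 5, 3)

Answer: -8 5 3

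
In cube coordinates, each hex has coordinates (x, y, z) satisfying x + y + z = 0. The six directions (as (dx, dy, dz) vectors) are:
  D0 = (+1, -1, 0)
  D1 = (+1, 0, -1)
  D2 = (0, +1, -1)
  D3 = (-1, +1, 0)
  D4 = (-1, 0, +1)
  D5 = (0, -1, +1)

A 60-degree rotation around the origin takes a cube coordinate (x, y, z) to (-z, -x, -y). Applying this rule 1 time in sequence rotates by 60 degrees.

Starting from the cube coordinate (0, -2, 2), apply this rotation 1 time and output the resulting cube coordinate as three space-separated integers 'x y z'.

Answer: -2 0 2

Derivation:
Start: (0, -2, 2)
Step 1: (0, -2, 2) -> (-(2), -(0), -(-2)) = (-2, 0, 2)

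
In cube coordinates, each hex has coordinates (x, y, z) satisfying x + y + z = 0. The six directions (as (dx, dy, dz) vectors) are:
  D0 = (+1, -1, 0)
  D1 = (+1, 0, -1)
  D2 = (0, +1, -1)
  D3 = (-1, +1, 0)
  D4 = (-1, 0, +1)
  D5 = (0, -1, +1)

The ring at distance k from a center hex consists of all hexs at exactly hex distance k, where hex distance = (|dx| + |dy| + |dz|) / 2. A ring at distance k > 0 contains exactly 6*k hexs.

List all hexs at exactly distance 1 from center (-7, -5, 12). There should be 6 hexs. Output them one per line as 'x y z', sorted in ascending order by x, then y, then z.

Walk ring at distance 1 from (-7, -5, 12):
Start at center + D4*1 = (-8, -5, 13)
  hex 0: (-8, -5, 13)
  hex 1: (-7, -6, 13)
  hex 2: (-6, -6, 12)
  hex 3: (-6, -5, 11)
  hex 4: (-7, -4, 11)
  hex 5: (-8, -4, 12)
Sorted: 6 hexes.

Answer: -8 -5 13
-8 -4 12
-7 -6 13
-7 -4 11
-6 -6 12
-6 -5 11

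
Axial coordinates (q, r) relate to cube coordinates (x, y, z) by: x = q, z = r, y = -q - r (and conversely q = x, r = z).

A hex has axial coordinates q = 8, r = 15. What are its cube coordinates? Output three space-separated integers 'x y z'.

Answer: 8 -23 15

Derivation:
x = q = 8
z = r = 15
y = -x - z = -(8) - (15) = -23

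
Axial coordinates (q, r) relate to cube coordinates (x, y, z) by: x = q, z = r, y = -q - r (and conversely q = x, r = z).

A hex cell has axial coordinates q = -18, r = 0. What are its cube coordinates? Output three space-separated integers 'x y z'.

x = q = -18
z = r = 0
y = -x - z = -(-18) - (0) = 18

Answer: -18 18 0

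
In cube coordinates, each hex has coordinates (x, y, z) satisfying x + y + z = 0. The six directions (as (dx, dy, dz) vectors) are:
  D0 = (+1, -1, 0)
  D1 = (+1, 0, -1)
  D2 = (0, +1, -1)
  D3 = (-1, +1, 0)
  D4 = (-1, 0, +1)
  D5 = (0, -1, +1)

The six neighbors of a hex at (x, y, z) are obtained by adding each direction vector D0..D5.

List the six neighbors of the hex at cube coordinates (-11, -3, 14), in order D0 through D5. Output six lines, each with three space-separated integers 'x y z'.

Answer: -10 -4 14
-10 -3 13
-11 -2 13
-12 -2 14
-12 -3 15
-11 -4 15

Derivation:
Center: (-11, -3, 14). Add each direction:
  D0: (-11, -3, 14) + (1, -1, 0) = (-10, -4, 14)
  D1: (-11, -3, 14) + (1, 0, -1) = (-10, -3, 13)
  D2: (-11, -3, 14) + (0, 1, -1) = (-11, -2, 13)
  D3: (-11, -3, 14) + (-1, 1, 0) = (-12, -2, 14)
  D4: (-11, -3, 14) + (-1, 0, 1) = (-12, -3, 15)
  D5: (-11, -3, 14) + (0, -1, 1) = (-11, -4, 15)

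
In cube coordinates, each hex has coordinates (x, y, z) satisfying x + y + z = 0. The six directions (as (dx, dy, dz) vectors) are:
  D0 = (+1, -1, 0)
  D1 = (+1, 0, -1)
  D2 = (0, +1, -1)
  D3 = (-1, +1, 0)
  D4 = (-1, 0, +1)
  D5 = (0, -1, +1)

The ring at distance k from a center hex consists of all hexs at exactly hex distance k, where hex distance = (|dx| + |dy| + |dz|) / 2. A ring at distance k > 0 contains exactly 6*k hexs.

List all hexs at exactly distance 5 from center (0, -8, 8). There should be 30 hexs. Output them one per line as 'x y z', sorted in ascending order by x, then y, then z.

Answer: -5 -8 13
-5 -7 12
-5 -6 11
-5 -5 10
-5 -4 9
-5 -3 8
-4 -9 13
-4 -3 7
-3 -10 13
-3 -3 6
-2 -11 13
-2 -3 5
-1 -12 13
-1 -3 4
0 -13 13
0 -3 3
1 -13 12
1 -4 3
2 -13 11
2 -5 3
3 -13 10
3 -6 3
4 -13 9
4 -7 3
5 -13 8
5 -12 7
5 -11 6
5 -10 5
5 -9 4
5 -8 3

Derivation:
Walk ring at distance 5 from (0, -8, 8):
Start at center + D4*5 = (-5, -8, 13)
  hex 0: (-5, -8, 13)
  hex 1: (-4, -9, 13)
  hex 2: (-3, -10, 13)
  hex 3: (-2, -11, 13)
  hex 4: (-1, -12, 13)
  hex 5: (0, -13, 13)
  hex 6: (1, -13, 12)
  hex 7: (2, -13, 11)
  hex 8: (3, -13, 10)
  hex 9: (4, -13, 9)
  hex 10: (5, -13, 8)
  hex 11: (5, -12, 7)
  hex 12: (5, -11, 6)
  hex 13: (5, -10, 5)
  hex 14: (5, -9, 4)
  hex 15: (5, -8, 3)
  hex 16: (4, -7, 3)
  hex 17: (3, -6, 3)
  hex 18: (2, -5, 3)
  hex 19: (1, -4, 3)
  hex 20: (0, -3, 3)
  hex 21: (-1, -3, 4)
  hex 22: (-2, -3, 5)
  hex 23: (-3, -3, 6)
  hex 24: (-4, -3, 7)
  hex 25: (-5, -3, 8)
  hex 26: (-5, -4, 9)
  hex 27: (-5, -5, 10)
  hex 28: (-5, -6, 11)
  hex 29: (-5, -7, 12)
Sorted: 30 hexes.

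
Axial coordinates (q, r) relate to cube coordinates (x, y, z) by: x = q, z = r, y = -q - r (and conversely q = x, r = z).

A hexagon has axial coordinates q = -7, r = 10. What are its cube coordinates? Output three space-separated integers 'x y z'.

x = q = -7
z = r = 10
y = -x - z = -(-7) - (10) = -3

Answer: -7 -3 10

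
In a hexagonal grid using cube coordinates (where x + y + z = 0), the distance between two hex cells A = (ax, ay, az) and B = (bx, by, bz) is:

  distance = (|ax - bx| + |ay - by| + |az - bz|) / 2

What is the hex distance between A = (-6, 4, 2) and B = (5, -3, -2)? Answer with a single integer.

|ax - bx| = |-6 - 5| = 11
|ay - by| = |4 - (-3)| = 7
|az - bz| = |2 - (-2)| = 4
distance = (11 + 7 + 4) / 2 = 22 / 2 = 11

Answer: 11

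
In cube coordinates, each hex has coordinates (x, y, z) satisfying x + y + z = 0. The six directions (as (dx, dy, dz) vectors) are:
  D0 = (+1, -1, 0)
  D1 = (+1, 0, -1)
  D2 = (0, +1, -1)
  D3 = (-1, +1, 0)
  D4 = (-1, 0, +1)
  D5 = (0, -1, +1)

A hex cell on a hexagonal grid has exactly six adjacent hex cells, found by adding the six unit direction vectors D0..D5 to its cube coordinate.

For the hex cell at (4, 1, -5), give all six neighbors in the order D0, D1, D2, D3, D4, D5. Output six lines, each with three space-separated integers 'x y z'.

Answer: 5 0 -5
5 1 -6
4 2 -6
3 2 -5
3 1 -4
4 0 -4

Derivation:
Center: (4, 1, -5). Add each direction:
  D0: (4, 1, -5) + (1, -1, 0) = (5, 0, -5)
  D1: (4, 1, -5) + (1, 0, -1) = (5, 1, -6)
  D2: (4, 1, -5) + (0, 1, -1) = (4, 2, -6)
  D3: (4, 1, -5) + (-1, 1, 0) = (3, 2, -5)
  D4: (4, 1, -5) + (-1, 0, 1) = (3, 1, -4)
  D5: (4, 1, -5) + (0, -1, 1) = (4, 0, -4)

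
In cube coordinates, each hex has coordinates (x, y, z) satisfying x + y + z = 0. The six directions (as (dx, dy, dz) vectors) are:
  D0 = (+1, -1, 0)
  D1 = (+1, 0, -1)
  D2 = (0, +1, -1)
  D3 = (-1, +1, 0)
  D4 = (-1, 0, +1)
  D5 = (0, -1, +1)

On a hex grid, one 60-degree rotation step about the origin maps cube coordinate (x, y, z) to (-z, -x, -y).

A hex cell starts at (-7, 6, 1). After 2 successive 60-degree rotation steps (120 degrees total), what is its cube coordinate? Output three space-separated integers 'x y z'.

Answer: 6 1 -7

Derivation:
Start: (-7, 6, 1)
Step 1: (-7, 6, 1) -> (-(1), -(-7), -(6)) = (-1, 7, -6)
Step 2: (-1, 7, -6) -> (-(-6), -(-1), -(7)) = (6, 1, -7)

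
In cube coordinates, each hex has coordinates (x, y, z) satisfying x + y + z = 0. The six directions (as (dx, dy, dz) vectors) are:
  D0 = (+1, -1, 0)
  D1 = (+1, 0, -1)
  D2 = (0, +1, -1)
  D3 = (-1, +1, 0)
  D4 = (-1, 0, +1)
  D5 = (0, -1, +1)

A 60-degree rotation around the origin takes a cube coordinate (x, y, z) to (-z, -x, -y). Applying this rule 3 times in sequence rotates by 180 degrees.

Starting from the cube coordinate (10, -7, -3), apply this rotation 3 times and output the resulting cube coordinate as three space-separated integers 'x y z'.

Answer: -10 7 3

Derivation:
Start: (10, -7, -3)
Step 1: (10, -7, -3) -> (-(-3), -(10), -(-7)) = (3, -10, 7)
Step 2: (3, -10, 7) -> (-(7), -(3), -(-10)) = (-7, -3, 10)
Step 3: (-7, -3, 10) -> (-(10), -(-7), -(-3)) = (-10, 7, 3)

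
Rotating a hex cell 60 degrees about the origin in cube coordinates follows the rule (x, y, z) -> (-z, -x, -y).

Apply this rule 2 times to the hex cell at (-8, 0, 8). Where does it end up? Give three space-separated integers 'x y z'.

Answer: 0 8 -8

Derivation:
Start: (-8, 0, 8)
Step 1: (-8, 0, 8) -> (-(8), -(-8), -(0)) = (-8, 8, 0)
Step 2: (-8, 8, 0) -> (-(0), -(-8), -(8)) = (0, 8, -8)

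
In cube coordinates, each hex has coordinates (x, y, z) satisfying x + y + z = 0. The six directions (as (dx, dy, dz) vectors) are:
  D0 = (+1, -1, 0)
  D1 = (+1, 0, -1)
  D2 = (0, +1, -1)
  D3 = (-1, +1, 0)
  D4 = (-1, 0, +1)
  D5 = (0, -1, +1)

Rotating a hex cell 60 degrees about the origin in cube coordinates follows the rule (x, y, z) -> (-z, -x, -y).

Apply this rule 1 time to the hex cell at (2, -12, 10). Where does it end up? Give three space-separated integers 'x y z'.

Start: (2, -12, 10)
Step 1: (2, -12, 10) -> (-(10), -(2), -(-12)) = (-10, -2, 12)

Answer: -10 -2 12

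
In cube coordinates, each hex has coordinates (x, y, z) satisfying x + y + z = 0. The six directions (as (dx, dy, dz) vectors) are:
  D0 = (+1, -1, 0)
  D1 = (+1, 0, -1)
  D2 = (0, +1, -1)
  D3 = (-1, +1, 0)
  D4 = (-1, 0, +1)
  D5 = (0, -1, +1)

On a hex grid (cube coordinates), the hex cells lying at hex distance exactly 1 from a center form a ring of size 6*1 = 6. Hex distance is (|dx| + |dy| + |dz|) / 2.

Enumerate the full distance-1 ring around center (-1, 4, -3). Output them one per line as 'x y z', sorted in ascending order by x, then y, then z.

Walk ring at distance 1 from (-1, 4, -3):
Start at center + D4*1 = (-2, 4, -2)
  hex 0: (-2, 4, -2)
  hex 1: (-1, 3, -2)
  hex 2: (0, 3, -3)
  hex 3: (0, 4, -4)
  hex 4: (-1, 5, -4)
  hex 5: (-2, 5, -3)
Sorted: 6 hexes.

Answer: -2 4 -2
-2 5 -3
-1 3 -2
-1 5 -4
0 3 -3
0 4 -4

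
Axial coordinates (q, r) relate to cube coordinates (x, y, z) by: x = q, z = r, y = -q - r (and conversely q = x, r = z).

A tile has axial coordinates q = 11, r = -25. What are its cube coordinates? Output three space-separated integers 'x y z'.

Answer: 11 14 -25

Derivation:
x = q = 11
z = r = -25
y = -x - z = -(11) - (-25) = 14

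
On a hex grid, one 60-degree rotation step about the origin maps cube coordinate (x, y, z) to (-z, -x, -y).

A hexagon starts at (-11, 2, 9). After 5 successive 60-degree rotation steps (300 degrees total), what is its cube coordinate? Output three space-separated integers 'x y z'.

Answer: -2 -9 11

Derivation:
Start: (-11, 2, 9)
Step 1: (-11, 2, 9) -> (-(9), -(-11), -(2)) = (-9, 11, -2)
Step 2: (-9, 11, -2) -> (-(-2), -(-9), -(11)) = (2, 9, -11)
Step 3: (2, 9, -11) -> (-(-11), -(2), -(9)) = (11, -2, -9)
Step 4: (11, -2, -9) -> (-(-9), -(11), -(-2)) = (9, -11, 2)
Step 5: (9, -11, 2) -> (-(2), -(9), -(-11)) = (-2, -9, 11)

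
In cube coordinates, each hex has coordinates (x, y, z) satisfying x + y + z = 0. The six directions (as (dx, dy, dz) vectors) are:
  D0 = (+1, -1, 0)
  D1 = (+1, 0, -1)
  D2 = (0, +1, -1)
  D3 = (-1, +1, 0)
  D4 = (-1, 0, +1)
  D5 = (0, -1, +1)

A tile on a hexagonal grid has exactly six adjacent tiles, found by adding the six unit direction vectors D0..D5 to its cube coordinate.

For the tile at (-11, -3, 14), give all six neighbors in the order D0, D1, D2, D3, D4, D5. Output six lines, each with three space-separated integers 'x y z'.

Answer: -10 -4 14
-10 -3 13
-11 -2 13
-12 -2 14
-12 -3 15
-11 -4 15

Derivation:
Center: (-11, -3, 14). Add each direction:
  D0: (-11, -3, 14) + (1, -1, 0) = (-10, -4, 14)
  D1: (-11, -3, 14) + (1, 0, -1) = (-10, -3, 13)
  D2: (-11, -3, 14) + (0, 1, -1) = (-11, -2, 13)
  D3: (-11, -3, 14) + (-1, 1, 0) = (-12, -2, 14)
  D4: (-11, -3, 14) + (-1, 0, 1) = (-12, -3, 15)
  D5: (-11, -3, 14) + (0, -1, 1) = (-11, -4, 15)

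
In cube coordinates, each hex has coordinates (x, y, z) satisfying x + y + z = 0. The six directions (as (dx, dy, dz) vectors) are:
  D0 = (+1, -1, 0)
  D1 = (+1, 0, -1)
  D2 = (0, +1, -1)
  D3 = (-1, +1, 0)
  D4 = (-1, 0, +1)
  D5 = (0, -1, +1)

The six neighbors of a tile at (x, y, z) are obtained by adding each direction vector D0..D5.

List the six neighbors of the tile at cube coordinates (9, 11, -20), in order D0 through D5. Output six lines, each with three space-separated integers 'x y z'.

Center: (9, 11, -20). Add each direction:
  D0: (9, 11, -20) + (1, -1, 0) = (10, 10, -20)
  D1: (9, 11, -20) + (1, 0, -1) = (10, 11, -21)
  D2: (9, 11, -20) + (0, 1, -1) = (9, 12, -21)
  D3: (9, 11, -20) + (-1, 1, 0) = (8, 12, -20)
  D4: (9, 11, -20) + (-1, 0, 1) = (8, 11, -19)
  D5: (9, 11, -20) + (0, -1, 1) = (9, 10, -19)

Answer: 10 10 -20
10 11 -21
9 12 -21
8 12 -20
8 11 -19
9 10 -19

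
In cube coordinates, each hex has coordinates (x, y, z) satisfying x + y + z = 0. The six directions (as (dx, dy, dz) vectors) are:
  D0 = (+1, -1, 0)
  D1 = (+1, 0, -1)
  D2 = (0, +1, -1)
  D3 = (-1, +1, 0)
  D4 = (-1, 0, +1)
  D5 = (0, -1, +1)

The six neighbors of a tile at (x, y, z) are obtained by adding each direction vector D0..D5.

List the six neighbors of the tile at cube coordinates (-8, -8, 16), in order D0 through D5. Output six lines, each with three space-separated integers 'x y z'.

Center: (-8, -8, 16). Add each direction:
  D0: (-8, -8, 16) + (1, -1, 0) = (-7, -9, 16)
  D1: (-8, -8, 16) + (1, 0, -1) = (-7, -8, 15)
  D2: (-8, -8, 16) + (0, 1, -1) = (-8, -7, 15)
  D3: (-8, -8, 16) + (-1, 1, 0) = (-9, -7, 16)
  D4: (-8, -8, 16) + (-1, 0, 1) = (-9, -8, 17)
  D5: (-8, -8, 16) + (0, -1, 1) = (-8, -9, 17)

Answer: -7 -9 16
-7 -8 15
-8 -7 15
-9 -7 16
-9 -8 17
-8 -9 17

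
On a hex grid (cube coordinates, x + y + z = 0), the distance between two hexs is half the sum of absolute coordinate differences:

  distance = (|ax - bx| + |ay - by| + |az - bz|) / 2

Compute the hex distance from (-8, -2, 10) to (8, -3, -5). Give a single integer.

|ax - bx| = |-8 - 8| = 16
|ay - by| = |-2 - (-3)| = 1
|az - bz| = |10 - (-5)| = 15
distance = (16 + 1 + 15) / 2 = 32 / 2 = 16

Answer: 16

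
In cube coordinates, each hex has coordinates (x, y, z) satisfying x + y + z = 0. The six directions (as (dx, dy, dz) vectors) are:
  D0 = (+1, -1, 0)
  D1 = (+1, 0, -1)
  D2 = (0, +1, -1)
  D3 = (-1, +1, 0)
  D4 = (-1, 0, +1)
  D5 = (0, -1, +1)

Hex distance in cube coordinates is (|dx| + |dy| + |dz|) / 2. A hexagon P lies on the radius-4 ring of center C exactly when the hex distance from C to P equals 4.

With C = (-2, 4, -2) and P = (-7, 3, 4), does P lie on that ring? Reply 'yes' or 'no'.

|px - cx| = |-7 - (-2)| = 5
|py - cy| = |3 - 4| = 1
|pz - cz| = |4 - (-2)| = 6
distance = (5+1+6)/2 = 12/2 = 6
radius = 4; distance != radius -> no

Answer: no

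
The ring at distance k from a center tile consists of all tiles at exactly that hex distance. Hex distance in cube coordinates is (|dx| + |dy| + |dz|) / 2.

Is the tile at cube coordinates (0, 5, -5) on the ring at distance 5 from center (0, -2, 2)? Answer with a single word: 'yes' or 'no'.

|px - cx| = |0 - 0| = 0
|py - cy| = |5 - (-2)| = 7
|pz - cz| = |-5 - 2| = 7
distance = (0+7+7)/2 = 14/2 = 7
radius = 5; distance != radius -> no

Answer: no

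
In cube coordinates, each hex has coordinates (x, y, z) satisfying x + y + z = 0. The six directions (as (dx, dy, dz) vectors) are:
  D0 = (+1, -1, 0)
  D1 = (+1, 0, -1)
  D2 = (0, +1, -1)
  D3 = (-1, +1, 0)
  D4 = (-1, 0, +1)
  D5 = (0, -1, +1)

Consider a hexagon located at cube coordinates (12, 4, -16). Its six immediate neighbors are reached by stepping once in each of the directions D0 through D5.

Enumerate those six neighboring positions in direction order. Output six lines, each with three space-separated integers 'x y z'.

Center: (12, 4, -16). Add each direction:
  D0: (12, 4, -16) + (1, -1, 0) = (13, 3, -16)
  D1: (12, 4, -16) + (1, 0, -1) = (13, 4, -17)
  D2: (12, 4, -16) + (0, 1, -1) = (12, 5, -17)
  D3: (12, 4, -16) + (-1, 1, 0) = (11, 5, -16)
  D4: (12, 4, -16) + (-1, 0, 1) = (11, 4, -15)
  D5: (12, 4, -16) + (0, -1, 1) = (12, 3, -15)

Answer: 13 3 -16
13 4 -17
12 5 -17
11 5 -16
11 4 -15
12 3 -15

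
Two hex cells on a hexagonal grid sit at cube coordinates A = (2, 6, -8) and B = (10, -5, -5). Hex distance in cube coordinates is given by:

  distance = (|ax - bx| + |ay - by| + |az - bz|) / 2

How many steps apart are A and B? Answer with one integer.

|ax - bx| = |2 - 10| = 8
|ay - by| = |6 - (-5)| = 11
|az - bz| = |-8 - (-5)| = 3
distance = (8 + 11 + 3) / 2 = 22 / 2 = 11

Answer: 11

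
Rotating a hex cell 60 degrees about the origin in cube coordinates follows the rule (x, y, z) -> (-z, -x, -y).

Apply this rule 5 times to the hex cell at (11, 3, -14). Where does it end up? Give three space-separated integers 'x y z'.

Start: (11, 3, -14)
Step 1: (11, 3, -14) -> (-(-14), -(11), -(3)) = (14, -11, -3)
Step 2: (14, -11, -3) -> (-(-3), -(14), -(-11)) = (3, -14, 11)
Step 3: (3, -14, 11) -> (-(11), -(3), -(-14)) = (-11, -3, 14)
Step 4: (-11, -3, 14) -> (-(14), -(-11), -(-3)) = (-14, 11, 3)
Step 5: (-14, 11, 3) -> (-(3), -(-14), -(11)) = (-3, 14, -11)

Answer: -3 14 -11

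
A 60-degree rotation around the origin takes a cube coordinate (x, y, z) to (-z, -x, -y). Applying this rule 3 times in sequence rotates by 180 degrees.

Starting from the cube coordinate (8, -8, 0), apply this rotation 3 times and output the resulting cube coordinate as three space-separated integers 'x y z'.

Answer: -8 8 0

Derivation:
Start: (8, -8, 0)
Step 1: (8, -8, 0) -> (-(0), -(8), -(-8)) = (0, -8, 8)
Step 2: (0, -8, 8) -> (-(8), -(0), -(-8)) = (-8, 0, 8)
Step 3: (-8, 0, 8) -> (-(8), -(-8), -(0)) = (-8, 8, 0)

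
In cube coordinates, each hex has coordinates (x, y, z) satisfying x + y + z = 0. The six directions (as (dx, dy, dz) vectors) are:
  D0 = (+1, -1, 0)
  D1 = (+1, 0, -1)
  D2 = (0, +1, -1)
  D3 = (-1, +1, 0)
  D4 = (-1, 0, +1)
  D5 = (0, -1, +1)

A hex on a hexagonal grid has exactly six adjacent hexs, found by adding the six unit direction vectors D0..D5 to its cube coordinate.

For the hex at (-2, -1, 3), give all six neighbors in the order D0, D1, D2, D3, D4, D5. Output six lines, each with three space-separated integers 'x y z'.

Center: (-2, -1, 3). Add each direction:
  D0: (-2, -1, 3) + (1, -1, 0) = (-1, -2, 3)
  D1: (-2, -1, 3) + (1, 0, -1) = (-1, -1, 2)
  D2: (-2, -1, 3) + (0, 1, -1) = (-2, 0, 2)
  D3: (-2, -1, 3) + (-1, 1, 0) = (-3, 0, 3)
  D4: (-2, -1, 3) + (-1, 0, 1) = (-3, -1, 4)
  D5: (-2, -1, 3) + (0, -1, 1) = (-2, -2, 4)

Answer: -1 -2 3
-1 -1 2
-2 0 2
-3 0 3
-3 -1 4
-2 -2 4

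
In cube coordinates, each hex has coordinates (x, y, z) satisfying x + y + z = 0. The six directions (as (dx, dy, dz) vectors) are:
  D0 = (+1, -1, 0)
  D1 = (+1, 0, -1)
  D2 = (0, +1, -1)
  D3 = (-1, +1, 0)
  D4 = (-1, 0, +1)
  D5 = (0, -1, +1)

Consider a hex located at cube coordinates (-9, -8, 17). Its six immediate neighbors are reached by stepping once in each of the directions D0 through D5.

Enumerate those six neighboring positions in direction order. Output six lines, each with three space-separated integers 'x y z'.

Answer: -8 -9 17
-8 -8 16
-9 -7 16
-10 -7 17
-10 -8 18
-9 -9 18

Derivation:
Center: (-9, -8, 17). Add each direction:
  D0: (-9, -8, 17) + (1, -1, 0) = (-8, -9, 17)
  D1: (-9, -8, 17) + (1, 0, -1) = (-8, -8, 16)
  D2: (-9, -8, 17) + (0, 1, -1) = (-9, -7, 16)
  D3: (-9, -8, 17) + (-1, 1, 0) = (-10, -7, 17)
  D4: (-9, -8, 17) + (-1, 0, 1) = (-10, -8, 18)
  D5: (-9, -8, 17) + (0, -1, 1) = (-9, -9, 18)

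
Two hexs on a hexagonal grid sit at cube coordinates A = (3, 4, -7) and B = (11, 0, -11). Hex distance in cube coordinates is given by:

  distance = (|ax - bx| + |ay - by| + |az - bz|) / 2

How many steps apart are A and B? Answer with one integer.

|ax - bx| = |3 - 11| = 8
|ay - by| = |4 - 0| = 4
|az - bz| = |-7 - (-11)| = 4
distance = (8 + 4 + 4) / 2 = 16 / 2 = 8

Answer: 8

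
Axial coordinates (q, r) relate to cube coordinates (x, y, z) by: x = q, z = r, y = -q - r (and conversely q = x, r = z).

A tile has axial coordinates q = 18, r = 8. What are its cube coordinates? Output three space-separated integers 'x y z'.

Answer: 18 -26 8

Derivation:
x = q = 18
z = r = 8
y = -x - z = -(18) - (8) = -26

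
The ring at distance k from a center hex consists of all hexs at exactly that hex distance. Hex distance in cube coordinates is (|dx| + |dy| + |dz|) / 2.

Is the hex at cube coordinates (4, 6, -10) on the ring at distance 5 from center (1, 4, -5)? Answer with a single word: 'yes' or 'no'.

|px - cx| = |4 - 1| = 3
|py - cy| = |6 - 4| = 2
|pz - cz| = |-10 - (-5)| = 5
distance = (3+2+5)/2 = 10/2 = 5
radius = 5; distance == radius -> yes

Answer: yes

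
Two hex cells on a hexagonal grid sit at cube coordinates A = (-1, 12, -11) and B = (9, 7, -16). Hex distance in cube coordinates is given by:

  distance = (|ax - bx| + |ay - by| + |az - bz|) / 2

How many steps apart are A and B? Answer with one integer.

|ax - bx| = |-1 - 9| = 10
|ay - by| = |12 - 7| = 5
|az - bz| = |-11 - (-16)| = 5
distance = (10 + 5 + 5) / 2 = 20 / 2 = 10

Answer: 10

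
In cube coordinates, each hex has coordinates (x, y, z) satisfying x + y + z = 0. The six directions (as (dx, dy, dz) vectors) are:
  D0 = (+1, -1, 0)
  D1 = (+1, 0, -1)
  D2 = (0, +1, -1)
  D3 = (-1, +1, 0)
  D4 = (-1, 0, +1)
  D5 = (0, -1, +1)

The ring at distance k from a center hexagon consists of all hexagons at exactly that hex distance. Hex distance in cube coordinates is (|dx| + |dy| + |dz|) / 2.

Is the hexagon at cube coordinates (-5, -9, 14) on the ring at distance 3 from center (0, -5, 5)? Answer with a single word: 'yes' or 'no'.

Answer: no

Derivation:
|px - cx| = |-5 - 0| = 5
|py - cy| = |-9 - (-5)| = 4
|pz - cz| = |14 - 5| = 9
distance = (5+4+9)/2 = 18/2 = 9
radius = 3; distance != radius -> no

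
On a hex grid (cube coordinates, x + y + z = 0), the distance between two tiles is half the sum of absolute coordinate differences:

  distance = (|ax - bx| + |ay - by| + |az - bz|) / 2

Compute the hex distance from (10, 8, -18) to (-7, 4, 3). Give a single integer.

|ax - bx| = |10 - (-7)| = 17
|ay - by| = |8 - 4| = 4
|az - bz| = |-18 - 3| = 21
distance = (17 + 4 + 21) / 2 = 42 / 2 = 21

Answer: 21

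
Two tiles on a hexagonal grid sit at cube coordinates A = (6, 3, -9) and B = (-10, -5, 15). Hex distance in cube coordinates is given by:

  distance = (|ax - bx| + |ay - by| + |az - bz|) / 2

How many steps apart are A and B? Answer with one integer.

|ax - bx| = |6 - (-10)| = 16
|ay - by| = |3 - (-5)| = 8
|az - bz| = |-9 - 15| = 24
distance = (16 + 8 + 24) / 2 = 48 / 2 = 24

Answer: 24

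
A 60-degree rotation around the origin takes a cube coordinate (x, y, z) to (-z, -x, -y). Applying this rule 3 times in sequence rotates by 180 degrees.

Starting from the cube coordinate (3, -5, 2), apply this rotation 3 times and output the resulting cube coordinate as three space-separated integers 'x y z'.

Start: (3, -5, 2)
Step 1: (3, -5, 2) -> (-(2), -(3), -(-5)) = (-2, -3, 5)
Step 2: (-2, -3, 5) -> (-(5), -(-2), -(-3)) = (-5, 2, 3)
Step 3: (-5, 2, 3) -> (-(3), -(-5), -(2)) = (-3, 5, -2)

Answer: -3 5 -2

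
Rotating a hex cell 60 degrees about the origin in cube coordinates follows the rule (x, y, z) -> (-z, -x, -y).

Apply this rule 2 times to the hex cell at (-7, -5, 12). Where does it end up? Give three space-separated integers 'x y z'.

Answer: -5 12 -7

Derivation:
Start: (-7, -5, 12)
Step 1: (-7, -5, 12) -> (-(12), -(-7), -(-5)) = (-12, 7, 5)
Step 2: (-12, 7, 5) -> (-(5), -(-12), -(7)) = (-5, 12, -7)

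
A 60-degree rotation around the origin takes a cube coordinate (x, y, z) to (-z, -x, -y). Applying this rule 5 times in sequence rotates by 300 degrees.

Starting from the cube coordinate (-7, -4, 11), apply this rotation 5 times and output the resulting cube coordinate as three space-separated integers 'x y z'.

Answer: 4 -11 7

Derivation:
Start: (-7, -4, 11)
Step 1: (-7, -4, 11) -> (-(11), -(-7), -(-4)) = (-11, 7, 4)
Step 2: (-11, 7, 4) -> (-(4), -(-11), -(7)) = (-4, 11, -7)
Step 3: (-4, 11, -7) -> (-(-7), -(-4), -(11)) = (7, 4, -11)
Step 4: (7, 4, -11) -> (-(-11), -(7), -(4)) = (11, -7, -4)
Step 5: (11, -7, -4) -> (-(-4), -(11), -(-7)) = (4, -11, 7)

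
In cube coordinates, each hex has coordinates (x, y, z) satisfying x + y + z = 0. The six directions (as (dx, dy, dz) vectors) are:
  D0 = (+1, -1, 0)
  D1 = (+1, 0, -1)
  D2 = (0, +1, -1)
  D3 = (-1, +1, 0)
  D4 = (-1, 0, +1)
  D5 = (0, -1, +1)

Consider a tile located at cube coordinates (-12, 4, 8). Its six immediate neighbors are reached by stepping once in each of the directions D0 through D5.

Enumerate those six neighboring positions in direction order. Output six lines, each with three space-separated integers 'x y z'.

Center: (-12, 4, 8). Add each direction:
  D0: (-12, 4, 8) + (1, -1, 0) = (-11, 3, 8)
  D1: (-12, 4, 8) + (1, 0, -1) = (-11, 4, 7)
  D2: (-12, 4, 8) + (0, 1, -1) = (-12, 5, 7)
  D3: (-12, 4, 8) + (-1, 1, 0) = (-13, 5, 8)
  D4: (-12, 4, 8) + (-1, 0, 1) = (-13, 4, 9)
  D5: (-12, 4, 8) + (0, -1, 1) = (-12, 3, 9)

Answer: -11 3 8
-11 4 7
-12 5 7
-13 5 8
-13 4 9
-12 3 9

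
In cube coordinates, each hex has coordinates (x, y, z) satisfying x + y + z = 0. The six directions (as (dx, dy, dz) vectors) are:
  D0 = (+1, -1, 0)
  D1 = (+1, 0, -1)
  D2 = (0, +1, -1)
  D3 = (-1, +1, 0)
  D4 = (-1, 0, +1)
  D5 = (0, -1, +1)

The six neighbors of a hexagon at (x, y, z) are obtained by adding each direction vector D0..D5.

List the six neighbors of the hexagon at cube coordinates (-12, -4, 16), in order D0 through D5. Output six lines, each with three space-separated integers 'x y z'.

Answer: -11 -5 16
-11 -4 15
-12 -3 15
-13 -3 16
-13 -4 17
-12 -5 17

Derivation:
Center: (-12, -4, 16). Add each direction:
  D0: (-12, -4, 16) + (1, -1, 0) = (-11, -5, 16)
  D1: (-12, -4, 16) + (1, 0, -1) = (-11, -4, 15)
  D2: (-12, -4, 16) + (0, 1, -1) = (-12, -3, 15)
  D3: (-12, -4, 16) + (-1, 1, 0) = (-13, -3, 16)
  D4: (-12, -4, 16) + (-1, 0, 1) = (-13, -4, 17)
  D5: (-12, -4, 16) + (0, -1, 1) = (-12, -5, 17)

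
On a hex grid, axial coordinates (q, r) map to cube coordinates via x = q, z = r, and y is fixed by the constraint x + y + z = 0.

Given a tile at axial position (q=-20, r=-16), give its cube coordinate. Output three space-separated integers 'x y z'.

Answer: -20 36 -16

Derivation:
x = q = -20
z = r = -16
y = -x - z = -(-20) - (-16) = 36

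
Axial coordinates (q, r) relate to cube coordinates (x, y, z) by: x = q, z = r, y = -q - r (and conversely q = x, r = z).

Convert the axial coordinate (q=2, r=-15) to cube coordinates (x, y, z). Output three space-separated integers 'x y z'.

x = q = 2
z = r = -15
y = -x - z = -(2) - (-15) = 13

Answer: 2 13 -15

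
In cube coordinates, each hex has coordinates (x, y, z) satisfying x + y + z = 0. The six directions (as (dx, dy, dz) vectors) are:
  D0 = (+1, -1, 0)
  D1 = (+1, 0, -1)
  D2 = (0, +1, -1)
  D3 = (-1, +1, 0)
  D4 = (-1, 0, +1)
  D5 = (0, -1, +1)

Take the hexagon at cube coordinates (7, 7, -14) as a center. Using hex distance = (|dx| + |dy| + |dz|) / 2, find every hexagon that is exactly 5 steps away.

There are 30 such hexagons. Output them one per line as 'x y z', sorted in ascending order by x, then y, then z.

Walk ring at distance 5 from (7, 7, -14):
Start at center + D4*5 = (2, 7, -9)
  hex 0: (2, 7, -9)
  hex 1: (3, 6, -9)
  hex 2: (4, 5, -9)
  hex 3: (5, 4, -9)
  hex 4: (6, 3, -9)
  hex 5: (7, 2, -9)
  hex 6: (8, 2, -10)
  hex 7: (9, 2, -11)
  hex 8: (10, 2, -12)
  hex 9: (11, 2, -13)
  hex 10: (12, 2, -14)
  hex 11: (12, 3, -15)
  hex 12: (12, 4, -16)
  hex 13: (12, 5, -17)
  hex 14: (12, 6, -18)
  hex 15: (12, 7, -19)
  hex 16: (11, 8, -19)
  hex 17: (10, 9, -19)
  hex 18: (9, 10, -19)
  hex 19: (8, 11, -19)
  hex 20: (7, 12, -19)
  hex 21: (6, 12, -18)
  hex 22: (5, 12, -17)
  hex 23: (4, 12, -16)
  hex 24: (3, 12, -15)
  hex 25: (2, 12, -14)
  hex 26: (2, 11, -13)
  hex 27: (2, 10, -12)
  hex 28: (2, 9, -11)
  hex 29: (2, 8, -10)
Sorted: 30 hexes.

Answer: 2 7 -9
2 8 -10
2 9 -11
2 10 -12
2 11 -13
2 12 -14
3 6 -9
3 12 -15
4 5 -9
4 12 -16
5 4 -9
5 12 -17
6 3 -9
6 12 -18
7 2 -9
7 12 -19
8 2 -10
8 11 -19
9 2 -11
9 10 -19
10 2 -12
10 9 -19
11 2 -13
11 8 -19
12 2 -14
12 3 -15
12 4 -16
12 5 -17
12 6 -18
12 7 -19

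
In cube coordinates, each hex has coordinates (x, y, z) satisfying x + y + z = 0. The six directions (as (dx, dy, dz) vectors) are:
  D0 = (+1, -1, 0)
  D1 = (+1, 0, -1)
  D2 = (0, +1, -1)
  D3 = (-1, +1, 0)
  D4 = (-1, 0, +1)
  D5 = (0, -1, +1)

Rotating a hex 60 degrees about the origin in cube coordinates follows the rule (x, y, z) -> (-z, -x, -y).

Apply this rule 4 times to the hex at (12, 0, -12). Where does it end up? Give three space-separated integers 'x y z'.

Answer: -12 12 0

Derivation:
Start: (12, 0, -12)
Step 1: (12, 0, -12) -> (-(-12), -(12), -(0)) = (12, -12, 0)
Step 2: (12, -12, 0) -> (-(0), -(12), -(-12)) = (0, -12, 12)
Step 3: (0, -12, 12) -> (-(12), -(0), -(-12)) = (-12, 0, 12)
Step 4: (-12, 0, 12) -> (-(12), -(-12), -(0)) = (-12, 12, 0)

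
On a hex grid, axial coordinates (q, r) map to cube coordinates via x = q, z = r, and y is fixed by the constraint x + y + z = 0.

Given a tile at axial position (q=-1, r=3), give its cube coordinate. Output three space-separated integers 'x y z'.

Answer: -1 -2 3

Derivation:
x = q = -1
z = r = 3
y = -x - z = -(-1) - (3) = -2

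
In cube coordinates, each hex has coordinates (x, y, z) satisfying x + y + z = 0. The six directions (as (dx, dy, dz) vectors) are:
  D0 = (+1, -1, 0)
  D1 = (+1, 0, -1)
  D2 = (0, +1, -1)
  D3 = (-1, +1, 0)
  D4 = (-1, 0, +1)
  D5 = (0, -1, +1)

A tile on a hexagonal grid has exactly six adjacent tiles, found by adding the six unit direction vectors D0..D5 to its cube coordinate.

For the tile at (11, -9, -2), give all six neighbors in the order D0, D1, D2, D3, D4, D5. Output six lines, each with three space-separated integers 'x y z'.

Answer: 12 -10 -2
12 -9 -3
11 -8 -3
10 -8 -2
10 -9 -1
11 -10 -1

Derivation:
Center: (11, -9, -2). Add each direction:
  D0: (11, -9, -2) + (1, -1, 0) = (12, -10, -2)
  D1: (11, -9, -2) + (1, 0, -1) = (12, -9, -3)
  D2: (11, -9, -2) + (0, 1, -1) = (11, -8, -3)
  D3: (11, -9, -2) + (-1, 1, 0) = (10, -8, -2)
  D4: (11, -9, -2) + (-1, 0, 1) = (10, -9, -1)
  D5: (11, -9, -2) + (0, -1, 1) = (11, -10, -1)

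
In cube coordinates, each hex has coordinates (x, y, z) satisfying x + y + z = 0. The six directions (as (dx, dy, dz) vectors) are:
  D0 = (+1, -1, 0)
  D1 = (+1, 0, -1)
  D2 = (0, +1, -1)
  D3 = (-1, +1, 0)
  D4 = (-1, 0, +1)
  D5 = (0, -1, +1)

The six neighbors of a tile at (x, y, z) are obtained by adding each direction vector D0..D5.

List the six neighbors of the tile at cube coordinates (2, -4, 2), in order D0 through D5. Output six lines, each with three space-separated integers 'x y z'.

Center: (2, -4, 2). Add each direction:
  D0: (2, -4, 2) + (1, -1, 0) = (3, -5, 2)
  D1: (2, -4, 2) + (1, 0, -1) = (3, -4, 1)
  D2: (2, -4, 2) + (0, 1, -1) = (2, -3, 1)
  D3: (2, -4, 2) + (-1, 1, 0) = (1, -3, 2)
  D4: (2, -4, 2) + (-1, 0, 1) = (1, -4, 3)
  D5: (2, -4, 2) + (0, -1, 1) = (2, -5, 3)

Answer: 3 -5 2
3 -4 1
2 -3 1
1 -3 2
1 -4 3
2 -5 3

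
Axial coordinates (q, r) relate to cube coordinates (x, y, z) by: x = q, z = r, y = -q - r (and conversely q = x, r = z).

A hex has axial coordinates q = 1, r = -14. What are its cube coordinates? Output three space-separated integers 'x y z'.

Answer: 1 13 -14

Derivation:
x = q = 1
z = r = -14
y = -x - z = -(1) - (-14) = 13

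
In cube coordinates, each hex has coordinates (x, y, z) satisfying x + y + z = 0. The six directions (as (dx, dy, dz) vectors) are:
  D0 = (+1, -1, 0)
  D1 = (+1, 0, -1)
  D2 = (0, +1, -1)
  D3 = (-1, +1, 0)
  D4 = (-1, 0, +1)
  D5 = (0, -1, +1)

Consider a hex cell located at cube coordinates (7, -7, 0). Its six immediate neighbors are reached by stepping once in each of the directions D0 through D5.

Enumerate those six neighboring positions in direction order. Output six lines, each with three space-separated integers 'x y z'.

Answer: 8 -8 0
8 -7 -1
7 -6 -1
6 -6 0
6 -7 1
7 -8 1

Derivation:
Center: (7, -7, 0). Add each direction:
  D0: (7, -7, 0) + (1, -1, 0) = (8, -8, 0)
  D1: (7, -7, 0) + (1, 0, -1) = (8, -7, -1)
  D2: (7, -7, 0) + (0, 1, -1) = (7, -6, -1)
  D3: (7, -7, 0) + (-1, 1, 0) = (6, -6, 0)
  D4: (7, -7, 0) + (-1, 0, 1) = (6, -7, 1)
  D5: (7, -7, 0) + (0, -1, 1) = (7, -8, 1)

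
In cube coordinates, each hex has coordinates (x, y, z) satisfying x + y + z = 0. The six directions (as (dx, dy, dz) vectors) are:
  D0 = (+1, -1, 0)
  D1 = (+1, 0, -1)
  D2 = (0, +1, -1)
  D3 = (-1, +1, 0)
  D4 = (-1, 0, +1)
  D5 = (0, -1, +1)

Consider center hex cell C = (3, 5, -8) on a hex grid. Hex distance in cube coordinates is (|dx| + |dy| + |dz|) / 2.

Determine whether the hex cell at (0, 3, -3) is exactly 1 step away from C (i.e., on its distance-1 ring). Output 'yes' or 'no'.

|px - cx| = |0 - 3| = 3
|py - cy| = |3 - 5| = 2
|pz - cz| = |-3 - (-8)| = 5
distance = (3+2+5)/2 = 10/2 = 5
radius = 1; distance != radius -> no

Answer: no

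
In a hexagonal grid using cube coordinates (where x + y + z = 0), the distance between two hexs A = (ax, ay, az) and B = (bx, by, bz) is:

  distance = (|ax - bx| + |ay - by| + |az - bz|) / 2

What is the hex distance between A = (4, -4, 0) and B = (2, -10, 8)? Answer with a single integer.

Answer: 8

Derivation:
|ax - bx| = |4 - 2| = 2
|ay - by| = |-4 - (-10)| = 6
|az - bz| = |0 - 8| = 8
distance = (2 + 6 + 8) / 2 = 16 / 2 = 8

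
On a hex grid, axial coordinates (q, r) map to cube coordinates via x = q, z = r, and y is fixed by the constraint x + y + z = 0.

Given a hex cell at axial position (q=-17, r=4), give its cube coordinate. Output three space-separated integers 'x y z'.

Answer: -17 13 4

Derivation:
x = q = -17
z = r = 4
y = -x - z = -(-17) - (4) = 13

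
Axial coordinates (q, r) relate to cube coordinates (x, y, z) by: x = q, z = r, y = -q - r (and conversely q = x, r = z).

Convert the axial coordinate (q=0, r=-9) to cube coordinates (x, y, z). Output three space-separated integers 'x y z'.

x = q = 0
z = r = -9
y = -x - z = -(0) - (-9) = 9

Answer: 0 9 -9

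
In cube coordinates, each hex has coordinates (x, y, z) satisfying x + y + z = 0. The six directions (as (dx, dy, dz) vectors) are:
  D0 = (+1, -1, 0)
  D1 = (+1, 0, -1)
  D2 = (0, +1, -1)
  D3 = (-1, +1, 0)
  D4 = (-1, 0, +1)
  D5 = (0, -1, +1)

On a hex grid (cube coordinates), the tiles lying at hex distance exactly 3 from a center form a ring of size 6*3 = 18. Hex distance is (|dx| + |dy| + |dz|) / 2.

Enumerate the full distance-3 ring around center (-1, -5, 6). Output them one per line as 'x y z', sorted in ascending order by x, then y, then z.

Walk ring at distance 3 from (-1, -5, 6):
Start at center + D4*3 = (-4, -5, 9)
  hex 0: (-4, -5, 9)
  hex 1: (-3, -6, 9)
  hex 2: (-2, -7, 9)
  hex 3: (-1, -8, 9)
  hex 4: (0, -8, 8)
  hex 5: (1, -8, 7)
  hex 6: (2, -8, 6)
  hex 7: (2, -7, 5)
  hex 8: (2, -6, 4)
  hex 9: (2, -5, 3)
  hex 10: (1, -4, 3)
  hex 11: (0, -3, 3)
  hex 12: (-1, -2, 3)
  hex 13: (-2, -2, 4)
  hex 14: (-3, -2, 5)
  hex 15: (-4, -2, 6)
  hex 16: (-4, -3, 7)
  hex 17: (-4, -4, 8)
Sorted: 18 hexes.

Answer: -4 -5 9
-4 -4 8
-4 -3 7
-4 -2 6
-3 -6 9
-3 -2 5
-2 -7 9
-2 -2 4
-1 -8 9
-1 -2 3
0 -8 8
0 -3 3
1 -8 7
1 -4 3
2 -8 6
2 -7 5
2 -6 4
2 -5 3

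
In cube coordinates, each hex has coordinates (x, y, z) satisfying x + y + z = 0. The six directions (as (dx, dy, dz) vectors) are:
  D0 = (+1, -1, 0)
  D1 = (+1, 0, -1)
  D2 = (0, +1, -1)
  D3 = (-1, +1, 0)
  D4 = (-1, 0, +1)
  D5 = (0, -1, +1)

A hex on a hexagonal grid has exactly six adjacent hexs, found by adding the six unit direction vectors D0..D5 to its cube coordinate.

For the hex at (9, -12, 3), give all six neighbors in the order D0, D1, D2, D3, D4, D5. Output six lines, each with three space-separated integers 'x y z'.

Center: (9, -12, 3). Add each direction:
  D0: (9, -12, 3) + (1, -1, 0) = (10, -13, 3)
  D1: (9, -12, 3) + (1, 0, -1) = (10, -12, 2)
  D2: (9, -12, 3) + (0, 1, -1) = (9, -11, 2)
  D3: (9, -12, 3) + (-1, 1, 0) = (8, -11, 3)
  D4: (9, -12, 3) + (-1, 0, 1) = (8, -12, 4)
  D5: (9, -12, 3) + (0, -1, 1) = (9, -13, 4)

Answer: 10 -13 3
10 -12 2
9 -11 2
8 -11 3
8 -12 4
9 -13 4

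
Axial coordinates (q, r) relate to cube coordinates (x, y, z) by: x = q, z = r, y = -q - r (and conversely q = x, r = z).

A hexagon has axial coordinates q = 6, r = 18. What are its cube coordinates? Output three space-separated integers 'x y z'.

Answer: 6 -24 18

Derivation:
x = q = 6
z = r = 18
y = -x - z = -(6) - (18) = -24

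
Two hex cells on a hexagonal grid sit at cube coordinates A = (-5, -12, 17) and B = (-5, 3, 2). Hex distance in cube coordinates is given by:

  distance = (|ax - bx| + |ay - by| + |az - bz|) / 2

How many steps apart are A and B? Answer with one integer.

Answer: 15

Derivation:
|ax - bx| = |-5 - (-5)| = 0
|ay - by| = |-12 - 3| = 15
|az - bz| = |17 - 2| = 15
distance = (0 + 15 + 15) / 2 = 30 / 2 = 15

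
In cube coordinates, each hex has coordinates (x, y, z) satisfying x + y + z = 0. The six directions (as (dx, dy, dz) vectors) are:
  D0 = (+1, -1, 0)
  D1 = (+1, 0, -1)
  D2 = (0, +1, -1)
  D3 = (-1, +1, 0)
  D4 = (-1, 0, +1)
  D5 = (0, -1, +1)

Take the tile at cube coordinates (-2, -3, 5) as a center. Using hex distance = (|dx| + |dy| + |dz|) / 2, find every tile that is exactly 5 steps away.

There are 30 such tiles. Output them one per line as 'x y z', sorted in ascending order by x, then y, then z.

Walk ring at distance 5 from (-2, -3, 5):
Start at center + D4*5 = (-7, -3, 10)
  hex 0: (-7, -3, 10)
  hex 1: (-6, -4, 10)
  hex 2: (-5, -5, 10)
  hex 3: (-4, -6, 10)
  hex 4: (-3, -7, 10)
  hex 5: (-2, -8, 10)
  hex 6: (-1, -8, 9)
  hex 7: (0, -8, 8)
  hex 8: (1, -8, 7)
  hex 9: (2, -8, 6)
  hex 10: (3, -8, 5)
  hex 11: (3, -7, 4)
  hex 12: (3, -6, 3)
  hex 13: (3, -5, 2)
  hex 14: (3, -4, 1)
  hex 15: (3, -3, 0)
  hex 16: (2, -2, 0)
  hex 17: (1, -1, 0)
  hex 18: (0, 0, 0)
  hex 19: (-1, 1, 0)
  hex 20: (-2, 2, 0)
  hex 21: (-3, 2, 1)
  hex 22: (-4, 2, 2)
  hex 23: (-5, 2, 3)
  hex 24: (-6, 2, 4)
  hex 25: (-7, 2, 5)
  hex 26: (-7, 1, 6)
  hex 27: (-7, 0, 7)
  hex 28: (-7, -1, 8)
  hex 29: (-7, -2, 9)
Sorted: 30 hexes.

Answer: -7 -3 10
-7 -2 9
-7 -1 8
-7 0 7
-7 1 6
-7 2 5
-6 -4 10
-6 2 4
-5 -5 10
-5 2 3
-4 -6 10
-4 2 2
-3 -7 10
-3 2 1
-2 -8 10
-2 2 0
-1 -8 9
-1 1 0
0 -8 8
0 0 0
1 -8 7
1 -1 0
2 -8 6
2 -2 0
3 -8 5
3 -7 4
3 -6 3
3 -5 2
3 -4 1
3 -3 0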